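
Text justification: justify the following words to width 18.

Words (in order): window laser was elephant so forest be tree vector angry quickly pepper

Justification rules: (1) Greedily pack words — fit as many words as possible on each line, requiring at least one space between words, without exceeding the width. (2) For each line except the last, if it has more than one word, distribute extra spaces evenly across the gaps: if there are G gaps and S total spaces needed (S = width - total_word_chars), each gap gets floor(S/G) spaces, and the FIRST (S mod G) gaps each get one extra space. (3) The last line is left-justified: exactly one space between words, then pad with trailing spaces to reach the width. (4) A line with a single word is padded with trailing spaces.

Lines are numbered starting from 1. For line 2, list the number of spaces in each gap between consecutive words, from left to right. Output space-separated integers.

Answer: 1 1

Derivation:
Line 1: ['window', 'laser', 'was'] (min_width=16, slack=2)
Line 2: ['elephant', 'so', 'forest'] (min_width=18, slack=0)
Line 3: ['be', 'tree', 'vector'] (min_width=14, slack=4)
Line 4: ['angry', 'quickly'] (min_width=13, slack=5)
Line 5: ['pepper'] (min_width=6, slack=12)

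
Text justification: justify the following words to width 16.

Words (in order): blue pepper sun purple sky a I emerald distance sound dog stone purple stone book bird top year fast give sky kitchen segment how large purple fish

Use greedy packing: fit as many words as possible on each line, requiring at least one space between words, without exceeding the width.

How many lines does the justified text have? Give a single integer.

Answer: 11

Derivation:
Line 1: ['blue', 'pepper', 'sun'] (min_width=15, slack=1)
Line 2: ['purple', 'sky', 'a', 'I'] (min_width=14, slack=2)
Line 3: ['emerald', 'distance'] (min_width=16, slack=0)
Line 4: ['sound', 'dog', 'stone'] (min_width=15, slack=1)
Line 5: ['purple', 'stone'] (min_width=12, slack=4)
Line 6: ['book', 'bird', 'top'] (min_width=13, slack=3)
Line 7: ['year', 'fast', 'give'] (min_width=14, slack=2)
Line 8: ['sky', 'kitchen'] (min_width=11, slack=5)
Line 9: ['segment', 'how'] (min_width=11, slack=5)
Line 10: ['large', 'purple'] (min_width=12, slack=4)
Line 11: ['fish'] (min_width=4, slack=12)
Total lines: 11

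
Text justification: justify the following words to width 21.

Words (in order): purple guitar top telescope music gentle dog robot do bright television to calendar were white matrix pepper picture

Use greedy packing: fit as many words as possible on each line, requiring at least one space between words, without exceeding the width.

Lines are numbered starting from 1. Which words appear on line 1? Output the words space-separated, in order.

Answer: purple guitar top

Derivation:
Line 1: ['purple', 'guitar', 'top'] (min_width=17, slack=4)
Line 2: ['telescope', 'music'] (min_width=15, slack=6)
Line 3: ['gentle', 'dog', 'robot', 'do'] (min_width=19, slack=2)
Line 4: ['bright', 'television', 'to'] (min_width=20, slack=1)
Line 5: ['calendar', 'were', 'white'] (min_width=19, slack=2)
Line 6: ['matrix', 'pepper', 'picture'] (min_width=21, slack=0)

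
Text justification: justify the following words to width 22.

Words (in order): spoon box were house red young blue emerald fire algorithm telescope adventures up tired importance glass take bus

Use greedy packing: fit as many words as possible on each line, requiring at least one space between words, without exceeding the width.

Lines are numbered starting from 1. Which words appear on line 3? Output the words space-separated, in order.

Answer: fire algorithm

Derivation:
Line 1: ['spoon', 'box', 'were', 'house'] (min_width=20, slack=2)
Line 2: ['red', 'young', 'blue', 'emerald'] (min_width=22, slack=0)
Line 3: ['fire', 'algorithm'] (min_width=14, slack=8)
Line 4: ['telescope', 'adventures'] (min_width=20, slack=2)
Line 5: ['up', 'tired', 'importance'] (min_width=19, slack=3)
Line 6: ['glass', 'take', 'bus'] (min_width=14, slack=8)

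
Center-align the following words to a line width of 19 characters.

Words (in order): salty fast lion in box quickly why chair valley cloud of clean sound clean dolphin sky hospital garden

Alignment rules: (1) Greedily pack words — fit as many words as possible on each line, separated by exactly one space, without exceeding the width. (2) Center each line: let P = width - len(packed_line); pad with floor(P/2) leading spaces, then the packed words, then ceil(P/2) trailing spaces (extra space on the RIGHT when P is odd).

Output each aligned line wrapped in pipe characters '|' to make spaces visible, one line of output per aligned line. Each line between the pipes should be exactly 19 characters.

Answer: |salty fast lion in |
|  box quickly why  |
|chair valley cloud |
|  of clean sound   |
| clean dolphin sky |
|  hospital garden  |

Derivation:
Line 1: ['salty', 'fast', 'lion', 'in'] (min_width=18, slack=1)
Line 2: ['box', 'quickly', 'why'] (min_width=15, slack=4)
Line 3: ['chair', 'valley', 'cloud'] (min_width=18, slack=1)
Line 4: ['of', 'clean', 'sound'] (min_width=14, slack=5)
Line 5: ['clean', 'dolphin', 'sky'] (min_width=17, slack=2)
Line 6: ['hospital', 'garden'] (min_width=15, slack=4)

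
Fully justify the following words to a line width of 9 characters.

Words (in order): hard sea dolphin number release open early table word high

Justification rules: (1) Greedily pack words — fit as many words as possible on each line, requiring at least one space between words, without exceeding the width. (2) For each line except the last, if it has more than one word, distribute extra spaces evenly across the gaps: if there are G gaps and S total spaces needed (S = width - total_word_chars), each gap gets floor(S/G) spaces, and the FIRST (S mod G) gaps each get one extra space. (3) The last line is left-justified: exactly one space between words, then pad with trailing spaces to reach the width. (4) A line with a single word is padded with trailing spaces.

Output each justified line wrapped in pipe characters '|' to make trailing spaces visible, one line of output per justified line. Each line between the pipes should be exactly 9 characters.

Answer: |hard  sea|
|dolphin  |
|number   |
|release  |
|open     |
|early    |
|table    |
|word high|

Derivation:
Line 1: ['hard', 'sea'] (min_width=8, slack=1)
Line 2: ['dolphin'] (min_width=7, slack=2)
Line 3: ['number'] (min_width=6, slack=3)
Line 4: ['release'] (min_width=7, slack=2)
Line 5: ['open'] (min_width=4, slack=5)
Line 6: ['early'] (min_width=5, slack=4)
Line 7: ['table'] (min_width=5, slack=4)
Line 8: ['word', 'high'] (min_width=9, slack=0)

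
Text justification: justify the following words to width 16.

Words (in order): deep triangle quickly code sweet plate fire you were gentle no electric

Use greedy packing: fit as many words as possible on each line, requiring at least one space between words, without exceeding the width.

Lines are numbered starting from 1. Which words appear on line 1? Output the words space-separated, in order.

Answer: deep triangle

Derivation:
Line 1: ['deep', 'triangle'] (min_width=13, slack=3)
Line 2: ['quickly', 'code'] (min_width=12, slack=4)
Line 3: ['sweet', 'plate', 'fire'] (min_width=16, slack=0)
Line 4: ['you', 'were', 'gentle'] (min_width=15, slack=1)
Line 5: ['no', 'electric'] (min_width=11, slack=5)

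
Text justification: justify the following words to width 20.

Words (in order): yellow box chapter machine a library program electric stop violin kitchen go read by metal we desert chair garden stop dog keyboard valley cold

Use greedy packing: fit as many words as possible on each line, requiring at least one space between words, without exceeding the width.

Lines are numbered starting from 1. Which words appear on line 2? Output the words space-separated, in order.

Answer: machine a library

Derivation:
Line 1: ['yellow', 'box', 'chapter'] (min_width=18, slack=2)
Line 2: ['machine', 'a', 'library'] (min_width=17, slack=3)
Line 3: ['program', 'electric'] (min_width=16, slack=4)
Line 4: ['stop', 'violin', 'kitchen'] (min_width=19, slack=1)
Line 5: ['go', 'read', 'by', 'metal', 'we'] (min_width=19, slack=1)
Line 6: ['desert', 'chair', 'garden'] (min_width=19, slack=1)
Line 7: ['stop', 'dog', 'keyboard'] (min_width=17, slack=3)
Line 8: ['valley', 'cold'] (min_width=11, slack=9)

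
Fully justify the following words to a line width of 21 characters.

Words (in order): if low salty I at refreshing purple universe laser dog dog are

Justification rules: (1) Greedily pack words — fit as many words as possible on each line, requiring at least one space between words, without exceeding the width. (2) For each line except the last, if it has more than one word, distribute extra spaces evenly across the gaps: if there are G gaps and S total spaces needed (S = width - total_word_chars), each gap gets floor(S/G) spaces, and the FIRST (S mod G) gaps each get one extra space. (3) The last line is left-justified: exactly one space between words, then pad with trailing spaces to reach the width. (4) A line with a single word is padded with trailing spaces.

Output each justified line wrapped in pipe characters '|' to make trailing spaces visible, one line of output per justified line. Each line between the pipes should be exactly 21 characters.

Answer: |if  low  salty  I  at|
|refreshing     purple|
|universe   laser  dog|
|dog are              |

Derivation:
Line 1: ['if', 'low', 'salty', 'I', 'at'] (min_width=17, slack=4)
Line 2: ['refreshing', 'purple'] (min_width=17, slack=4)
Line 3: ['universe', 'laser', 'dog'] (min_width=18, slack=3)
Line 4: ['dog', 'are'] (min_width=7, slack=14)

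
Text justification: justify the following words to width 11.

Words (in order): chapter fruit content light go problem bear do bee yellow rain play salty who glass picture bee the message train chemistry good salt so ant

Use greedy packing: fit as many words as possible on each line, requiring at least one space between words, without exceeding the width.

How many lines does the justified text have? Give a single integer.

Line 1: ['chapter'] (min_width=7, slack=4)
Line 2: ['fruit'] (min_width=5, slack=6)
Line 3: ['content'] (min_width=7, slack=4)
Line 4: ['light', 'go'] (min_width=8, slack=3)
Line 5: ['problem'] (min_width=7, slack=4)
Line 6: ['bear', 'do', 'bee'] (min_width=11, slack=0)
Line 7: ['yellow', 'rain'] (min_width=11, slack=0)
Line 8: ['play', 'salty'] (min_width=10, slack=1)
Line 9: ['who', 'glass'] (min_width=9, slack=2)
Line 10: ['picture', 'bee'] (min_width=11, slack=0)
Line 11: ['the', 'message'] (min_width=11, slack=0)
Line 12: ['train'] (min_width=5, slack=6)
Line 13: ['chemistry'] (min_width=9, slack=2)
Line 14: ['good', 'salt'] (min_width=9, slack=2)
Line 15: ['so', 'ant'] (min_width=6, slack=5)
Total lines: 15

Answer: 15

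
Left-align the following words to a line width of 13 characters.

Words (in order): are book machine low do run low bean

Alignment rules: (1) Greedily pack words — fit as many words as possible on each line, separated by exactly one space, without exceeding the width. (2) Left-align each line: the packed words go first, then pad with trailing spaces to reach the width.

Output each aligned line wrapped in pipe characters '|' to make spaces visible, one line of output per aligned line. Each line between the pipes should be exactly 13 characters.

Answer: |are book     |
|machine low  |
|do run low   |
|bean         |

Derivation:
Line 1: ['are', 'book'] (min_width=8, slack=5)
Line 2: ['machine', 'low'] (min_width=11, slack=2)
Line 3: ['do', 'run', 'low'] (min_width=10, slack=3)
Line 4: ['bean'] (min_width=4, slack=9)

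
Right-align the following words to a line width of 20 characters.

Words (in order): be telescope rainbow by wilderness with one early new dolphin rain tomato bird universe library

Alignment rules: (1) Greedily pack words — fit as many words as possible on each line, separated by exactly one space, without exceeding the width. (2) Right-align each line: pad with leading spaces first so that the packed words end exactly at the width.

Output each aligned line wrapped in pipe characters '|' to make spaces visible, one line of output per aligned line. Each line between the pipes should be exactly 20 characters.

Line 1: ['be', 'telescope', 'rainbow'] (min_width=20, slack=0)
Line 2: ['by', 'wilderness', 'with'] (min_width=18, slack=2)
Line 3: ['one', 'early', 'new'] (min_width=13, slack=7)
Line 4: ['dolphin', 'rain', 'tomato'] (min_width=19, slack=1)
Line 5: ['bird', 'universe'] (min_width=13, slack=7)
Line 6: ['library'] (min_width=7, slack=13)

Answer: |be telescope rainbow|
|  by wilderness with|
|       one early new|
| dolphin rain tomato|
|       bird universe|
|             library|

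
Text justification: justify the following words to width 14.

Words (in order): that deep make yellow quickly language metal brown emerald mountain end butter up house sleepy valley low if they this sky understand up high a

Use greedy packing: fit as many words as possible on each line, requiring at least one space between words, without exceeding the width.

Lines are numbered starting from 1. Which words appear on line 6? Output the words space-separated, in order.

Line 1: ['that', 'deep', 'make'] (min_width=14, slack=0)
Line 2: ['yellow', 'quickly'] (min_width=14, slack=0)
Line 3: ['language', 'metal'] (min_width=14, slack=0)
Line 4: ['brown', 'emerald'] (min_width=13, slack=1)
Line 5: ['mountain', 'end'] (min_width=12, slack=2)
Line 6: ['butter', 'up'] (min_width=9, slack=5)
Line 7: ['house', 'sleepy'] (min_width=12, slack=2)
Line 8: ['valley', 'low', 'if'] (min_width=13, slack=1)
Line 9: ['they', 'this', 'sky'] (min_width=13, slack=1)
Line 10: ['understand', 'up'] (min_width=13, slack=1)
Line 11: ['high', 'a'] (min_width=6, slack=8)

Answer: butter up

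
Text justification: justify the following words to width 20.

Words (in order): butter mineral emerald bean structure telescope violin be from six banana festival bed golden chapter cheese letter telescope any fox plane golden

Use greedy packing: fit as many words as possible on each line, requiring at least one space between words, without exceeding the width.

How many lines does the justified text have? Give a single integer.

Line 1: ['butter', 'mineral'] (min_width=14, slack=6)
Line 2: ['emerald', 'bean'] (min_width=12, slack=8)
Line 3: ['structure', 'telescope'] (min_width=19, slack=1)
Line 4: ['violin', 'be', 'from', 'six'] (min_width=18, slack=2)
Line 5: ['banana', 'festival', 'bed'] (min_width=19, slack=1)
Line 6: ['golden', 'chapter'] (min_width=14, slack=6)
Line 7: ['cheese', 'letter'] (min_width=13, slack=7)
Line 8: ['telescope', 'any', 'fox'] (min_width=17, slack=3)
Line 9: ['plane', 'golden'] (min_width=12, slack=8)
Total lines: 9

Answer: 9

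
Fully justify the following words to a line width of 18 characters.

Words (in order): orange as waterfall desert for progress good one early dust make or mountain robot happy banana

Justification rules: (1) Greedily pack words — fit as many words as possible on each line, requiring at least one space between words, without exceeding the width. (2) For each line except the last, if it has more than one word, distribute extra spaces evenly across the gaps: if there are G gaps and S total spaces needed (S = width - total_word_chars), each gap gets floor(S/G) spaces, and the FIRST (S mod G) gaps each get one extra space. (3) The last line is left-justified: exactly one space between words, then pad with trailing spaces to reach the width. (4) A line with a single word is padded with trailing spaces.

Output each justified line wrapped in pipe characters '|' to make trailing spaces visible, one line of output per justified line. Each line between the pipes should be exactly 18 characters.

Answer: |orange          as|
|waterfall   desert|
|for  progress good|
|one   early   dust|
|make  or  mountain|
|robot happy banana|

Derivation:
Line 1: ['orange', 'as'] (min_width=9, slack=9)
Line 2: ['waterfall', 'desert'] (min_width=16, slack=2)
Line 3: ['for', 'progress', 'good'] (min_width=17, slack=1)
Line 4: ['one', 'early', 'dust'] (min_width=14, slack=4)
Line 5: ['make', 'or', 'mountain'] (min_width=16, slack=2)
Line 6: ['robot', 'happy', 'banana'] (min_width=18, slack=0)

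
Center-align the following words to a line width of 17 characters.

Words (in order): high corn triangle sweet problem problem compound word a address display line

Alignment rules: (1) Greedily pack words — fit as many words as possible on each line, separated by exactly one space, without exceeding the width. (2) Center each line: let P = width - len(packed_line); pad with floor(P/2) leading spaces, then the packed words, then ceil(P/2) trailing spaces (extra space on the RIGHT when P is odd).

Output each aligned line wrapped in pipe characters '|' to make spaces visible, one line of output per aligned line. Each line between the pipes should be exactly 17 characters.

Answer: |    high corn    |
| triangle sweet  |
| problem problem |
| compound word a |
| address display |
|      line       |

Derivation:
Line 1: ['high', 'corn'] (min_width=9, slack=8)
Line 2: ['triangle', 'sweet'] (min_width=14, slack=3)
Line 3: ['problem', 'problem'] (min_width=15, slack=2)
Line 4: ['compound', 'word', 'a'] (min_width=15, slack=2)
Line 5: ['address', 'display'] (min_width=15, slack=2)
Line 6: ['line'] (min_width=4, slack=13)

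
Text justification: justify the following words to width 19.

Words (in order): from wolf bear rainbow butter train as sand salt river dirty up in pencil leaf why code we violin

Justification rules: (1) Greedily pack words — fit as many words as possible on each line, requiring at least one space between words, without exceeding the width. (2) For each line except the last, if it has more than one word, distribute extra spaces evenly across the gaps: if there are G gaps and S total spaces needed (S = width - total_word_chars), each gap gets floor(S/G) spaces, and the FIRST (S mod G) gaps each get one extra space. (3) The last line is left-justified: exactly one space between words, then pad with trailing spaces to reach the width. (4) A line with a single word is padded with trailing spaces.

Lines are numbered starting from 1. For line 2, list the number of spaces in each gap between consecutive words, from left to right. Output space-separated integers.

Line 1: ['from', 'wolf', 'bear'] (min_width=14, slack=5)
Line 2: ['rainbow', 'butter'] (min_width=14, slack=5)
Line 3: ['train', 'as', 'sand', 'salt'] (min_width=18, slack=1)
Line 4: ['river', 'dirty', 'up', 'in'] (min_width=17, slack=2)
Line 5: ['pencil', 'leaf', 'why'] (min_width=15, slack=4)
Line 6: ['code', 'we', 'violin'] (min_width=14, slack=5)

Answer: 6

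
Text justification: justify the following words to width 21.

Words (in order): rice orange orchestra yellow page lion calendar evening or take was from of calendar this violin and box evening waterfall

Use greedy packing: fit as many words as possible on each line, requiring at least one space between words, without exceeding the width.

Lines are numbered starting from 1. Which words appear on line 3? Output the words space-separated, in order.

Line 1: ['rice', 'orange', 'orchestra'] (min_width=21, slack=0)
Line 2: ['yellow', 'page', 'lion'] (min_width=16, slack=5)
Line 3: ['calendar', 'evening', 'or'] (min_width=19, slack=2)
Line 4: ['take', 'was', 'from', 'of'] (min_width=16, slack=5)
Line 5: ['calendar', 'this', 'violin'] (min_width=20, slack=1)
Line 6: ['and', 'box', 'evening'] (min_width=15, slack=6)
Line 7: ['waterfall'] (min_width=9, slack=12)

Answer: calendar evening or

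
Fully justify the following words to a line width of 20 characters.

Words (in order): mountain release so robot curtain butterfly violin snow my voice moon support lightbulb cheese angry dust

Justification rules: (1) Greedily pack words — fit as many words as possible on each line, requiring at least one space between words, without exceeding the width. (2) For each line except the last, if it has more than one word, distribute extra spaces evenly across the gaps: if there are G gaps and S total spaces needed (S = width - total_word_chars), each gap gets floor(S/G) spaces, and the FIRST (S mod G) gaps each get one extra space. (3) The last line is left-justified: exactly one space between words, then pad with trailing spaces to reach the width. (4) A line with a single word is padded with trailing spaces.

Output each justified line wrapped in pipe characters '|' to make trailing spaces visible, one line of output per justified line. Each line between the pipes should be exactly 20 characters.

Answer: |mountain  release so|
|robot        curtain|
|butterfly     violin|
|snow  my  voice moon|
|support    lightbulb|
|cheese angry dust   |

Derivation:
Line 1: ['mountain', 'release', 'so'] (min_width=19, slack=1)
Line 2: ['robot', 'curtain'] (min_width=13, slack=7)
Line 3: ['butterfly', 'violin'] (min_width=16, slack=4)
Line 4: ['snow', 'my', 'voice', 'moon'] (min_width=18, slack=2)
Line 5: ['support', 'lightbulb'] (min_width=17, slack=3)
Line 6: ['cheese', 'angry', 'dust'] (min_width=17, slack=3)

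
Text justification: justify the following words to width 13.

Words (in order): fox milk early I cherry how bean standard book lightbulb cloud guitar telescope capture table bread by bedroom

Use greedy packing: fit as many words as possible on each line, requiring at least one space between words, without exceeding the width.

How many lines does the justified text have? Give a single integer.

Answer: 11

Derivation:
Line 1: ['fox', 'milk'] (min_width=8, slack=5)
Line 2: ['early', 'I'] (min_width=7, slack=6)
Line 3: ['cherry', 'how'] (min_width=10, slack=3)
Line 4: ['bean', 'standard'] (min_width=13, slack=0)
Line 5: ['book'] (min_width=4, slack=9)
Line 6: ['lightbulb'] (min_width=9, slack=4)
Line 7: ['cloud', 'guitar'] (min_width=12, slack=1)
Line 8: ['telescope'] (min_width=9, slack=4)
Line 9: ['capture', 'table'] (min_width=13, slack=0)
Line 10: ['bread', 'by'] (min_width=8, slack=5)
Line 11: ['bedroom'] (min_width=7, slack=6)
Total lines: 11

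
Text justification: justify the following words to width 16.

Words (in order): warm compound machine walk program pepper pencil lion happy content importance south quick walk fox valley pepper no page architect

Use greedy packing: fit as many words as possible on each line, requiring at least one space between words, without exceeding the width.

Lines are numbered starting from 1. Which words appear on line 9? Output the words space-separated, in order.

Line 1: ['warm', 'compound'] (min_width=13, slack=3)
Line 2: ['machine', 'walk'] (min_width=12, slack=4)
Line 3: ['program', 'pepper'] (min_width=14, slack=2)
Line 4: ['pencil', 'lion'] (min_width=11, slack=5)
Line 5: ['happy', 'content'] (min_width=13, slack=3)
Line 6: ['importance', 'south'] (min_width=16, slack=0)
Line 7: ['quick', 'walk', 'fox'] (min_width=14, slack=2)
Line 8: ['valley', 'pepper', 'no'] (min_width=16, slack=0)
Line 9: ['page', 'architect'] (min_width=14, slack=2)

Answer: page architect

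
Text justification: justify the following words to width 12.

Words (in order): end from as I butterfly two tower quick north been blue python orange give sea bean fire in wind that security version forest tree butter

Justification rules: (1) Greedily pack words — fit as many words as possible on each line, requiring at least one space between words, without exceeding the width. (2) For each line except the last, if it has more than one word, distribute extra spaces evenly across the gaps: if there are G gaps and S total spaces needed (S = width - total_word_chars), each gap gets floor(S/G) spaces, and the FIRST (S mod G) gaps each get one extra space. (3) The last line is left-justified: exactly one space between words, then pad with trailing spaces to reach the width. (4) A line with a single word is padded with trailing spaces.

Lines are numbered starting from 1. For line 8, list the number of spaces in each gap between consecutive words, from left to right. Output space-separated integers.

Line 1: ['end', 'from', 'as'] (min_width=11, slack=1)
Line 2: ['I', 'butterfly'] (min_width=11, slack=1)
Line 3: ['two', 'tower'] (min_width=9, slack=3)
Line 4: ['quick', 'north'] (min_width=11, slack=1)
Line 5: ['been', 'blue'] (min_width=9, slack=3)
Line 6: ['python'] (min_width=6, slack=6)
Line 7: ['orange', 'give'] (min_width=11, slack=1)
Line 8: ['sea', 'bean'] (min_width=8, slack=4)
Line 9: ['fire', 'in', 'wind'] (min_width=12, slack=0)
Line 10: ['that'] (min_width=4, slack=8)
Line 11: ['security'] (min_width=8, slack=4)
Line 12: ['version'] (min_width=7, slack=5)
Line 13: ['forest', 'tree'] (min_width=11, slack=1)
Line 14: ['butter'] (min_width=6, slack=6)

Answer: 5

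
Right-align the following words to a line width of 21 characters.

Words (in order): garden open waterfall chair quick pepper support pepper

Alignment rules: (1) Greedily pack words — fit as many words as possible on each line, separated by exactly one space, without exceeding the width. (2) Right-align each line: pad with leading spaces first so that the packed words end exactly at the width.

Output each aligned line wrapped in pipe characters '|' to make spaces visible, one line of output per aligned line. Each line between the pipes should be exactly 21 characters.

Line 1: ['garden', 'open', 'waterfall'] (min_width=21, slack=0)
Line 2: ['chair', 'quick', 'pepper'] (min_width=18, slack=3)
Line 3: ['support', 'pepper'] (min_width=14, slack=7)

Answer: |garden open waterfall|
|   chair quick pepper|
|       support pepper|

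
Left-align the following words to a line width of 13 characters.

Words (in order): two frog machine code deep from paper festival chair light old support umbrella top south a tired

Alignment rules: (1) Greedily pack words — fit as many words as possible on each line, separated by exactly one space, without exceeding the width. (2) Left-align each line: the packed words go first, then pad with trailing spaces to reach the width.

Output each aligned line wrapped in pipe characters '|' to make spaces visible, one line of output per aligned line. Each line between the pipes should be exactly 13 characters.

Line 1: ['two', 'frog'] (min_width=8, slack=5)
Line 2: ['machine', 'code'] (min_width=12, slack=1)
Line 3: ['deep', 'from'] (min_width=9, slack=4)
Line 4: ['paper'] (min_width=5, slack=8)
Line 5: ['festival'] (min_width=8, slack=5)
Line 6: ['chair', 'light'] (min_width=11, slack=2)
Line 7: ['old', 'support'] (min_width=11, slack=2)
Line 8: ['umbrella', 'top'] (min_width=12, slack=1)
Line 9: ['south', 'a', 'tired'] (min_width=13, slack=0)

Answer: |two frog     |
|machine code |
|deep from    |
|paper        |
|festival     |
|chair light  |
|old support  |
|umbrella top |
|south a tired|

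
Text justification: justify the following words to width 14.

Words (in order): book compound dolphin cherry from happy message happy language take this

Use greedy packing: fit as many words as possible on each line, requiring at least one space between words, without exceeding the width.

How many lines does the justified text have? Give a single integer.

Answer: 6

Derivation:
Line 1: ['book', 'compound'] (min_width=13, slack=1)
Line 2: ['dolphin', 'cherry'] (min_width=14, slack=0)
Line 3: ['from', 'happy'] (min_width=10, slack=4)
Line 4: ['message', 'happy'] (min_width=13, slack=1)
Line 5: ['language', 'take'] (min_width=13, slack=1)
Line 6: ['this'] (min_width=4, slack=10)
Total lines: 6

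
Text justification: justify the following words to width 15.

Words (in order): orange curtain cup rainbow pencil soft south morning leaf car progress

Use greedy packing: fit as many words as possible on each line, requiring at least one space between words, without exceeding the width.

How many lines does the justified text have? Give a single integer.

Answer: 6

Derivation:
Line 1: ['orange', 'curtain'] (min_width=14, slack=1)
Line 2: ['cup', 'rainbow'] (min_width=11, slack=4)
Line 3: ['pencil', 'soft'] (min_width=11, slack=4)
Line 4: ['south', 'morning'] (min_width=13, slack=2)
Line 5: ['leaf', 'car'] (min_width=8, slack=7)
Line 6: ['progress'] (min_width=8, slack=7)
Total lines: 6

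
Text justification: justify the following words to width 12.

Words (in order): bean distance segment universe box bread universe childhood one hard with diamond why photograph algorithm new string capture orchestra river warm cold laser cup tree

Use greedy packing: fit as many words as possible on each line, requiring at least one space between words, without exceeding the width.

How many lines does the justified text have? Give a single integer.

Line 1: ['bean'] (min_width=4, slack=8)
Line 2: ['distance'] (min_width=8, slack=4)
Line 3: ['segment'] (min_width=7, slack=5)
Line 4: ['universe', 'box'] (min_width=12, slack=0)
Line 5: ['bread'] (min_width=5, slack=7)
Line 6: ['universe'] (min_width=8, slack=4)
Line 7: ['childhood'] (min_width=9, slack=3)
Line 8: ['one', 'hard'] (min_width=8, slack=4)
Line 9: ['with', 'diamond'] (min_width=12, slack=0)
Line 10: ['why'] (min_width=3, slack=9)
Line 11: ['photograph'] (min_width=10, slack=2)
Line 12: ['algorithm'] (min_width=9, slack=3)
Line 13: ['new', 'string'] (min_width=10, slack=2)
Line 14: ['capture'] (min_width=7, slack=5)
Line 15: ['orchestra'] (min_width=9, slack=3)
Line 16: ['river', 'warm'] (min_width=10, slack=2)
Line 17: ['cold', 'laser'] (min_width=10, slack=2)
Line 18: ['cup', 'tree'] (min_width=8, slack=4)
Total lines: 18

Answer: 18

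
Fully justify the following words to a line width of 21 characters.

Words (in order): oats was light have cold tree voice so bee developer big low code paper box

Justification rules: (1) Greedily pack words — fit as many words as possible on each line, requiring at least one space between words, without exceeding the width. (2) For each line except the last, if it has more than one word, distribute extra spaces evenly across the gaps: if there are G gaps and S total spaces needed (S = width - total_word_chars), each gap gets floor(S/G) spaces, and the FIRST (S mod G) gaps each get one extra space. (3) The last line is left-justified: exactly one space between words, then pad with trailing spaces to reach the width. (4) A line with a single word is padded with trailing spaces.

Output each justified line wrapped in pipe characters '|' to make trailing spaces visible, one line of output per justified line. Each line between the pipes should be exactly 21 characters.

Line 1: ['oats', 'was', 'light', 'have'] (min_width=19, slack=2)
Line 2: ['cold', 'tree', 'voice', 'so'] (min_width=18, slack=3)
Line 3: ['bee', 'developer', 'big', 'low'] (min_width=21, slack=0)
Line 4: ['code', 'paper', 'box'] (min_width=14, slack=7)

Answer: |oats  was  light have|
|cold  tree  voice  so|
|bee developer big low|
|code paper box       |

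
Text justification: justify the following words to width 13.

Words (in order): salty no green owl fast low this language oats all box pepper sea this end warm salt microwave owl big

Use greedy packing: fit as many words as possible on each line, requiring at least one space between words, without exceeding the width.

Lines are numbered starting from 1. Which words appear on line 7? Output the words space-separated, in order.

Answer: this end warm

Derivation:
Line 1: ['salty', 'no'] (min_width=8, slack=5)
Line 2: ['green', 'owl'] (min_width=9, slack=4)
Line 3: ['fast', 'low', 'this'] (min_width=13, slack=0)
Line 4: ['language', 'oats'] (min_width=13, slack=0)
Line 5: ['all', 'box'] (min_width=7, slack=6)
Line 6: ['pepper', 'sea'] (min_width=10, slack=3)
Line 7: ['this', 'end', 'warm'] (min_width=13, slack=0)
Line 8: ['salt'] (min_width=4, slack=9)
Line 9: ['microwave', 'owl'] (min_width=13, slack=0)
Line 10: ['big'] (min_width=3, slack=10)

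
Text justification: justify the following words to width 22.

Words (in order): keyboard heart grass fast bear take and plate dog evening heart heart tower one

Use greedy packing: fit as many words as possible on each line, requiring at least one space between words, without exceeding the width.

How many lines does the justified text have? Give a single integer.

Answer: 4

Derivation:
Line 1: ['keyboard', 'heart', 'grass'] (min_width=20, slack=2)
Line 2: ['fast', 'bear', 'take', 'and'] (min_width=18, slack=4)
Line 3: ['plate', 'dog', 'evening'] (min_width=17, slack=5)
Line 4: ['heart', 'heart', 'tower', 'one'] (min_width=21, slack=1)
Total lines: 4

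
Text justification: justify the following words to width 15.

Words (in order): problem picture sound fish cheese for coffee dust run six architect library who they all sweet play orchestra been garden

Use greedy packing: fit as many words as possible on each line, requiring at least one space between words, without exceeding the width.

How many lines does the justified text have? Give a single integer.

Answer: 9

Derivation:
Line 1: ['problem', 'picture'] (min_width=15, slack=0)
Line 2: ['sound', 'fish'] (min_width=10, slack=5)
Line 3: ['cheese', 'for'] (min_width=10, slack=5)
Line 4: ['coffee', 'dust', 'run'] (min_width=15, slack=0)
Line 5: ['six', 'architect'] (min_width=13, slack=2)
Line 6: ['library', 'who'] (min_width=11, slack=4)
Line 7: ['they', 'all', 'sweet'] (min_width=14, slack=1)
Line 8: ['play', 'orchestra'] (min_width=14, slack=1)
Line 9: ['been', 'garden'] (min_width=11, slack=4)
Total lines: 9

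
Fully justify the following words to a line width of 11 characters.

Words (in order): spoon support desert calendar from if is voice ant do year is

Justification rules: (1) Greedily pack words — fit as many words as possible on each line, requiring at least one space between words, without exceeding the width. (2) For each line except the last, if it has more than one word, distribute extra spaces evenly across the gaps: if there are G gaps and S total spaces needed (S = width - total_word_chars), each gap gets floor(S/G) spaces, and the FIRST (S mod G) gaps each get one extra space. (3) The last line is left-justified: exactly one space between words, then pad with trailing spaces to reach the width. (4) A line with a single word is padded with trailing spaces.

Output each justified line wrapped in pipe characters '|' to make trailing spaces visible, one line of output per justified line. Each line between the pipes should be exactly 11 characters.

Line 1: ['spoon'] (min_width=5, slack=6)
Line 2: ['support'] (min_width=7, slack=4)
Line 3: ['desert'] (min_width=6, slack=5)
Line 4: ['calendar'] (min_width=8, slack=3)
Line 5: ['from', 'if', 'is'] (min_width=10, slack=1)
Line 6: ['voice', 'ant'] (min_width=9, slack=2)
Line 7: ['do', 'year', 'is'] (min_width=10, slack=1)

Answer: |spoon      |
|support    |
|desert     |
|calendar   |
|from  if is|
|voice   ant|
|do year is |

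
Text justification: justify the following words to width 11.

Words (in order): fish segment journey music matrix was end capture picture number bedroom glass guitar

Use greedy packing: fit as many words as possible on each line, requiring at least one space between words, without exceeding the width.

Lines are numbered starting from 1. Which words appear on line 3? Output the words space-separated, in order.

Answer: journey

Derivation:
Line 1: ['fish'] (min_width=4, slack=7)
Line 2: ['segment'] (min_width=7, slack=4)
Line 3: ['journey'] (min_width=7, slack=4)
Line 4: ['music'] (min_width=5, slack=6)
Line 5: ['matrix', 'was'] (min_width=10, slack=1)
Line 6: ['end', 'capture'] (min_width=11, slack=0)
Line 7: ['picture'] (min_width=7, slack=4)
Line 8: ['number'] (min_width=6, slack=5)
Line 9: ['bedroom'] (min_width=7, slack=4)
Line 10: ['glass'] (min_width=5, slack=6)
Line 11: ['guitar'] (min_width=6, slack=5)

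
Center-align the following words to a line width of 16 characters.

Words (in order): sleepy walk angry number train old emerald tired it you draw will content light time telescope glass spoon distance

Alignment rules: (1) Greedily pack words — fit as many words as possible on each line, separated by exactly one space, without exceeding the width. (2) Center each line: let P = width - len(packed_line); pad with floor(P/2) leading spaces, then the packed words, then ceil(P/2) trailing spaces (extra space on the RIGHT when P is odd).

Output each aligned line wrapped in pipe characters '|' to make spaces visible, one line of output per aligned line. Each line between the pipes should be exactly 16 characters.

Answer: |  sleepy walk   |
|  angry number  |
|   train old    |
|emerald tired it|
| you draw will  |
| content light  |
| time telescope |
|  glass spoon   |
|    distance    |

Derivation:
Line 1: ['sleepy', 'walk'] (min_width=11, slack=5)
Line 2: ['angry', 'number'] (min_width=12, slack=4)
Line 3: ['train', 'old'] (min_width=9, slack=7)
Line 4: ['emerald', 'tired', 'it'] (min_width=16, slack=0)
Line 5: ['you', 'draw', 'will'] (min_width=13, slack=3)
Line 6: ['content', 'light'] (min_width=13, slack=3)
Line 7: ['time', 'telescope'] (min_width=14, slack=2)
Line 8: ['glass', 'spoon'] (min_width=11, slack=5)
Line 9: ['distance'] (min_width=8, slack=8)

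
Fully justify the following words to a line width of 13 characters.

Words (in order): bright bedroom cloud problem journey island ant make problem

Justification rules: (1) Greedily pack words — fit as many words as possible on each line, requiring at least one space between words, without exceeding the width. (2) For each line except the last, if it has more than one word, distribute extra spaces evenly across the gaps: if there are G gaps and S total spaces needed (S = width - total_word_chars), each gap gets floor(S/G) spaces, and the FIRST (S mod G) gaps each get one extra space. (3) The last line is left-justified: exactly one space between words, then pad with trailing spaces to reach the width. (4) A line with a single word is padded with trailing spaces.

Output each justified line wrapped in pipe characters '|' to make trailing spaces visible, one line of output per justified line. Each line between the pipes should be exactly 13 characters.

Answer: |bright       |
|bedroom cloud|
|problem      |
|journey      |
|island    ant|
|make problem |

Derivation:
Line 1: ['bright'] (min_width=6, slack=7)
Line 2: ['bedroom', 'cloud'] (min_width=13, slack=0)
Line 3: ['problem'] (min_width=7, slack=6)
Line 4: ['journey'] (min_width=7, slack=6)
Line 5: ['island', 'ant'] (min_width=10, slack=3)
Line 6: ['make', 'problem'] (min_width=12, slack=1)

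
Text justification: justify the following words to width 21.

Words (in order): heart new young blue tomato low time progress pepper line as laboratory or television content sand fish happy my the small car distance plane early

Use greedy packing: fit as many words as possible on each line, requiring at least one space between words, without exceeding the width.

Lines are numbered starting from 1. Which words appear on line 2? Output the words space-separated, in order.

Answer: tomato low time

Derivation:
Line 1: ['heart', 'new', 'young', 'blue'] (min_width=20, slack=1)
Line 2: ['tomato', 'low', 'time'] (min_width=15, slack=6)
Line 3: ['progress', 'pepper', 'line'] (min_width=20, slack=1)
Line 4: ['as', 'laboratory', 'or'] (min_width=16, slack=5)
Line 5: ['television', 'content'] (min_width=18, slack=3)
Line 6: ['sand', 'fish', 'happy', 'my'] (min_width=18, slack=3)
Line 7: ['the', 'small', 'car'] (min_width=13, slack=8)
Line 8: ['distance', 'plane', 'early'] (min_width=20, slack=1)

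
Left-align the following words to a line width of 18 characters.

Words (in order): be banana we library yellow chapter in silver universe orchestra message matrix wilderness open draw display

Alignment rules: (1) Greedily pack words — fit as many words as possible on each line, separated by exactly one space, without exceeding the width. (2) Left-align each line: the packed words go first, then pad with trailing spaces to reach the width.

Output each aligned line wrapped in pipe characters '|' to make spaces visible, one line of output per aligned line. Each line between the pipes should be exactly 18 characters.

Answer: |be banana we      |
|library yellow    |
|chapter in silver |
|universe orchestra|
|message matrix    |
|wilderness open   |
|draw display      |

Derivation:
Line 1: ['be', 'banana', 'we'] (min_width=12, slack=6)
Line 2: ['library', 'yellow'] (min_width=14, slack=4)
Line 3: ['chapter', 'in', 'silver'] (min_width=17, slack=1)
Line 4: ['universe', 'orchestra'] (min_width=18, slack=0)
Line 5: ['message', 'matrix'] (min_width=14, slack=4)
Line 6: ['wilderness', 'open'] (min_width=15, slack=3)
Line 7: ['draw', 'display'] (min_width=12, slack=6)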